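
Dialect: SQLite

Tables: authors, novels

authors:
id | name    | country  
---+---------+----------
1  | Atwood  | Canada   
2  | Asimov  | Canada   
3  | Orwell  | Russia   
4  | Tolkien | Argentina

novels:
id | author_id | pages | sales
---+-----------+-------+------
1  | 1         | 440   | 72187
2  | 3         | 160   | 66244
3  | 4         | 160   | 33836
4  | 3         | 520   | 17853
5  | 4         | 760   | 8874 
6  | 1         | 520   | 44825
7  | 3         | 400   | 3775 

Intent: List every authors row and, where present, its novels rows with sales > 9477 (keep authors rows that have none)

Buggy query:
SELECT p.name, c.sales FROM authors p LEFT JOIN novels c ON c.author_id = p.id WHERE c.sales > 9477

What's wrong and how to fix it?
Bug: A WHERE condition on the right-hand table after LEFT JOIN drops unmatched parents

Fix: Put 'c.sales > 9477' in the JOIN's ON clause instead of WHERE

Corrected query:
SELECT p.name, c.sales FROM authors p LEFT JOIN novels c ON c.author_id = p.id AND c.sales > 9477

Result:
name    | sales
--------+------
Atwood  | 44825
Atwood  | 72187
Asimov  | NULL 
Orwell  | 17853
Orwell  | 66244
Tolkien | 33836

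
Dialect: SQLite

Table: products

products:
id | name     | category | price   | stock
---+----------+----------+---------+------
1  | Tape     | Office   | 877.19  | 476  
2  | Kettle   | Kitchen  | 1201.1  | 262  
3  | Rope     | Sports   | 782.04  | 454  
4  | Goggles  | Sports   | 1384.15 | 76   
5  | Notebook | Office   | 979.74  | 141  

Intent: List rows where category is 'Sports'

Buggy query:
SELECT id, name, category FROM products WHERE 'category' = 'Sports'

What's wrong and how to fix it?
Bug: 'category' in single quotes is a string literal, not the column; the comparison is literal-vs-literal and never true

Fix: Reference the column as category without single quotes

Corrected query:
SELECT id, name, category FROM products WHERE category = 'Sports'

Result:
id | name    | category
---+---------+---------
3  | Rope    | Sports  
4  | Goggles | Sports  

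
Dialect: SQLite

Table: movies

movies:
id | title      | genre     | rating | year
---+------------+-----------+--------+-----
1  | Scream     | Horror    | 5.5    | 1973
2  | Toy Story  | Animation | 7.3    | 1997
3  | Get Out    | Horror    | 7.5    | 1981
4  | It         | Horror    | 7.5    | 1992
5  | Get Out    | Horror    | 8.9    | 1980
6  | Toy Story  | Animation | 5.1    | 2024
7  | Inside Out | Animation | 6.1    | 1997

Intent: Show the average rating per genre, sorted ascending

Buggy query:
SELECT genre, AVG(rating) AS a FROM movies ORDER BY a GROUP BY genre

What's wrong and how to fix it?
Bug: ORDER BY appears before GROUP BY; SQL clause order requires GROUP BY first

Fix: Reorder: SELECT … FROM … GROUP BY … ORDER BY …

Corrected query:
SELECT genre, AVG(rating) AS a FROM movies GROUP BY genre ORDER BY a

Result:
genre     | a       
----------+---------
Animation | 6.166667
Horror    | 7.35    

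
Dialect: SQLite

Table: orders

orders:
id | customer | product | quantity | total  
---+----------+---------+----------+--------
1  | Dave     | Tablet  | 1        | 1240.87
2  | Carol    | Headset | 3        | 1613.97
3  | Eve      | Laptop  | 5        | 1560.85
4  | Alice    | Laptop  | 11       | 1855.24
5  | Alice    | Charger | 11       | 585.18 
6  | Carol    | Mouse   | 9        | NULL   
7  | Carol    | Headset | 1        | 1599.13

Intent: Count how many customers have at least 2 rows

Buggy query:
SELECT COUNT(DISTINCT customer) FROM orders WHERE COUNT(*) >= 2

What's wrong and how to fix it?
Bug: COUNT(*) cannot appear in WHERE; the per-group count doesn't exist yet

Fix: Use a subquery that GROUPs and filters with HAVING, then count its rows

Corrected query:
SELECT COUNT(*) FROM (SELECT customer FROM orders GROUP BY customer HAVING COUNT(*) >= 2)

Result:
COUNT(*)
--------
2       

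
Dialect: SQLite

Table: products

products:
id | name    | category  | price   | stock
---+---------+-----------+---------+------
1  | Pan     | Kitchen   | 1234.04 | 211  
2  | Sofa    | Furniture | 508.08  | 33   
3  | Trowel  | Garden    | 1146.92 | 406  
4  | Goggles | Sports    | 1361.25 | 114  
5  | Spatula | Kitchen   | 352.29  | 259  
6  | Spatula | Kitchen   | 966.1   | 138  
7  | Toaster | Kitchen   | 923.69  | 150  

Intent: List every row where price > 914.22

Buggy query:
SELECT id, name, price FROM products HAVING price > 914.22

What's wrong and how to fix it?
Bug: HAVING filters the output of aggregation, but this query has no GROUP BY and no aggregate functions, so SQLite rejects it (HAVING clause on a non-aggregate query); the condition here is per row

Fix: Use WHERE for row-level filtering

Corrected query:
SELECT id, name, price FROM products WHERE price > 914.22

Result:
id | name    | price  
---+---------+--------
1  | Pan     | 1234.04
3  | Trowel  | 1146.92
4  | Goggles | 1361.25
6  | Spatula | 966.1  
7  | Toaster | 923.69 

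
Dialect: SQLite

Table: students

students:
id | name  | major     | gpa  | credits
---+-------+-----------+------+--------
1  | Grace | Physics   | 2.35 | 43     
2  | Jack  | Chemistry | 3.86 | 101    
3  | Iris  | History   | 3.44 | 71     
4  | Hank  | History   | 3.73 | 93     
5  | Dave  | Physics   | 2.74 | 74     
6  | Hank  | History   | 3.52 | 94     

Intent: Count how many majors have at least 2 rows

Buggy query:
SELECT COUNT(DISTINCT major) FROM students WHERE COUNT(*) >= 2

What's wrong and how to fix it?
Bug: COUNT(*) cannot appear in WHERE; the per-group count doesn't exist yet

Fix: Group first with HAVING COUNT(*) >= 2, then COUNT the resulting groups

Corrected query:
SELECT COUNT(*) FROM (SELECT major FROM students GROUP BY major HAVING COUNT(*) >= 2)

Result:
COUNT(*)
--------
2       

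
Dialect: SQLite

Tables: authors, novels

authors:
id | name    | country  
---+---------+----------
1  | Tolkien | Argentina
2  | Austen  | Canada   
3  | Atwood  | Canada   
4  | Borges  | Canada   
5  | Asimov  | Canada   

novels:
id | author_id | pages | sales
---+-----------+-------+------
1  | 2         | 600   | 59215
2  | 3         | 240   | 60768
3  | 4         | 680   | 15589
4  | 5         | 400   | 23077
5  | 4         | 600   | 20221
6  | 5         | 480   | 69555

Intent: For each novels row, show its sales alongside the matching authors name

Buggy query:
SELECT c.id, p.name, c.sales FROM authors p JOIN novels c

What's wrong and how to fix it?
Bug: Missing join condition: each novels row is matched to all authors rows instead of just its own

Fix: Add ON c.author_id = p.id to the JOIN

Corrected query:
SELECT c.id, p.name, c.sales FROM authors p JOIN novels c ON c.author_id = p.id

Result:
id | name   | sales
---+--------+------
1  | Austen | 59215
2  | Atwood | 60768
3  | Borges | 15589
4  | Asimov | 23077
5  | Borges | 20221
6  | Asimov | 69555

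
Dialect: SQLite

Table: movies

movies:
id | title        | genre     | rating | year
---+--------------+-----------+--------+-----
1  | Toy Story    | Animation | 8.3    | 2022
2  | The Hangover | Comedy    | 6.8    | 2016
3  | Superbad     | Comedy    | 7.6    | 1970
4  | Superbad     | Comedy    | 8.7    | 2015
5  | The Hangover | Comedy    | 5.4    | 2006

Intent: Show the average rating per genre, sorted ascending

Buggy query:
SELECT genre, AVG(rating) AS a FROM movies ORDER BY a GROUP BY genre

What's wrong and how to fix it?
Bug: ORDER BY appears before GROUP BY; SQL clause order requires GROUP BY first

Fix: Move ORDER BY to the end, after GROUP BY

Corrected query:
SELECT genre, AVG(rating) AS a FROM movies GROUP BY genre ORDER BY a

Result:
genre     | a    
----------+------
Comedy    | 7.125
Animation | 8.3  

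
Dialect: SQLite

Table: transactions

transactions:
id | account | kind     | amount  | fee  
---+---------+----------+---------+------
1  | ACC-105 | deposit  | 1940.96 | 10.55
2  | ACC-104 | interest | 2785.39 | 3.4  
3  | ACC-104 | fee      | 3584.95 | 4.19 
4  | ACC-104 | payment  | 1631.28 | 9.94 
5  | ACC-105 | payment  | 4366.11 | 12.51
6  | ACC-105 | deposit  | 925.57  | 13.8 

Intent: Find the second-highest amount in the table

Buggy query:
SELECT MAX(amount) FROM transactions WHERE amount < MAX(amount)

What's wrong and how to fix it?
Bug: MAX(amount) on the right of the comparison is an aggregate-in-WHERE error

Fix: Compute the overall MAX in a subquery, then take MAX of rows below it

Corrected query:
SELECT MAX(amount) FROM transactions WHERE amount < (SELECT MAX(amount) FROM transactions)

Result:
MAX(amount)
-----------
3584.95    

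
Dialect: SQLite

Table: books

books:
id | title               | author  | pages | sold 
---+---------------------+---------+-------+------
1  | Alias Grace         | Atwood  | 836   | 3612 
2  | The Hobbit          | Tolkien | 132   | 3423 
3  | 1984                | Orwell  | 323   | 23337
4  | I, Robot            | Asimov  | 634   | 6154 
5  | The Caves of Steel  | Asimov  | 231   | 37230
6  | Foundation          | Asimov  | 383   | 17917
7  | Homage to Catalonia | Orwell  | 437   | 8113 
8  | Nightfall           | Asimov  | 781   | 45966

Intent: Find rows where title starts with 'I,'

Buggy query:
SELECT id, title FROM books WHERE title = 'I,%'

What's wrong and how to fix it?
Bug: Wildcards only work with LIKE; '=' treats '%' as a literal character

Fix: Use LIKE for wildcard pattern matching

Corrected query:
SELECT id, title FROM books WHERE title LIKE 'I,%'

Result:
id | title   
---+---------
4  | I, Robot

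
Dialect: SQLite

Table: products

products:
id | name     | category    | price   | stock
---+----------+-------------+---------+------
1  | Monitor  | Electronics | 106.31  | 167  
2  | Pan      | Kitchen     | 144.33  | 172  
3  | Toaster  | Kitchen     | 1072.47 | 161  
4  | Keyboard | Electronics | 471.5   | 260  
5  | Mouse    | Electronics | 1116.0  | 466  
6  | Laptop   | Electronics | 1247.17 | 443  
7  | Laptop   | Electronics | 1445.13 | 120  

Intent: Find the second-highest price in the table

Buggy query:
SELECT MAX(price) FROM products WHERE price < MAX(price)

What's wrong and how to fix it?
Bug: The inner MAX is an aggregate inside WHERE, which is not allowed

Fix: Put the inner MAX in a scalar subquery

Corrected query:
SELECT MAX(price) FROM products WHERE price < (SELECT MAX(price) FROM products)

Result:
MAX(price)
----------
1247.17   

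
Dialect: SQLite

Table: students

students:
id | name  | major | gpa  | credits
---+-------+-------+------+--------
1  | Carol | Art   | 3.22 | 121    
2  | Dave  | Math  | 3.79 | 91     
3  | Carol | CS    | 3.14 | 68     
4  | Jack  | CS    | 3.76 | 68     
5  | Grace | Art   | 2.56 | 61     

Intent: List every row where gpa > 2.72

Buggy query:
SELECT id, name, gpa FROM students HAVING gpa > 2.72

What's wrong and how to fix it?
Bug: This is a non-aggregate query (no GROUP BY, no aggregates), so in SQLite the HAVING clause is invalid here; a row-level condition belongs in WHERE

Fix: Use WHERE for row-level filtering

Corrected query:
SELECT id, name, gpa FROM students WHERE gpa > 2.72

Result:
id | name  | gpa 
---+-------+-----
1  | Carol | 3.22
2  | Dave  | 3.79
3  | Carol | 3.14
4  | Jack  | 3.76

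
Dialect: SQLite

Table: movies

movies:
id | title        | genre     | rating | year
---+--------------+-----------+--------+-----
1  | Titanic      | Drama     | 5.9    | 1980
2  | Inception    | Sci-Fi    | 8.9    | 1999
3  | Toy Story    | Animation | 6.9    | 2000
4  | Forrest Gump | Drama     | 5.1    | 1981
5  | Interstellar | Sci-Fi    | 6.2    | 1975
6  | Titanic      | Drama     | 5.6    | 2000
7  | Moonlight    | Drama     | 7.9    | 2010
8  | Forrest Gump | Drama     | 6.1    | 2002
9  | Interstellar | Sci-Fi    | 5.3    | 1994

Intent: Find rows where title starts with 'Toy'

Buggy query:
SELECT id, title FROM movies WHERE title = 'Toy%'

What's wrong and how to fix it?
Bug: Wildcards only work with LIKE; '=' treats '%' as a literal character

Fix: Use LIKE for wildcard pattern matching

Corrected query:
SELECT id, title FROM movies WHERE title LIKE 'Toy%'

Result:
id | title    
---+----------
3  | Toy Story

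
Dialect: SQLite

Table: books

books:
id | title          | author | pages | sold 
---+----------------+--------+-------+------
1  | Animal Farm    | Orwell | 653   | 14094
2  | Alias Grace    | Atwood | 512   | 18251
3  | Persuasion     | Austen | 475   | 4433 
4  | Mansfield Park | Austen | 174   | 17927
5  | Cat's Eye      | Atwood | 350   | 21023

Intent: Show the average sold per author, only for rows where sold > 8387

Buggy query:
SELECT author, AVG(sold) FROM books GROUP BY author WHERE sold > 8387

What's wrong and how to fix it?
Bug: Row-level WHERE must come before GROUP BY in the clause order

Fix: Move the WHERE clause before GROUP BY

Corrected query:
SELECT author, AVG(sold) FROM books WHERE sold > 8387 GROUP BY author

Result:
author | AVG(sold)
-------+----------
Atwood | 19637    
Austen | 17927    
Orwell | 14094    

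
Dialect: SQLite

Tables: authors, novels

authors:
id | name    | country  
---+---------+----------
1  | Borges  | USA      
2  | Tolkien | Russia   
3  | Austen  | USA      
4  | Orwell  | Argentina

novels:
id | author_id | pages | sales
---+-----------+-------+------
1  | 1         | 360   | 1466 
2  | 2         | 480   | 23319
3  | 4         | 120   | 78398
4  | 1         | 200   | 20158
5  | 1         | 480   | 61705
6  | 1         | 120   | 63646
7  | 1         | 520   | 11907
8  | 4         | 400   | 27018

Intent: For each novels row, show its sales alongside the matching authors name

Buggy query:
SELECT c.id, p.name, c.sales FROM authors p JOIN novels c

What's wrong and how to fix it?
Bug: Missing join condition: each novels row is matched to all authors rows instead of just its own

Fix: Add ON c.author_id = p.id to the JOIN

Corrected query:
SELECT c.id, p.name, c.sales FROM authors p JOIN novels c ON c.author_id = p.id

Result:
id | name    | sales
---+---------+------
1  | Borges  | 1466 
2  | Tolkien | 23319
3  | Orwell  | 78398
4  | Borges  | 20158
5  | Borges  | 61705
6  | Borges  | 63646
7  | Borges  | 11907
8  | Orwell  | 27018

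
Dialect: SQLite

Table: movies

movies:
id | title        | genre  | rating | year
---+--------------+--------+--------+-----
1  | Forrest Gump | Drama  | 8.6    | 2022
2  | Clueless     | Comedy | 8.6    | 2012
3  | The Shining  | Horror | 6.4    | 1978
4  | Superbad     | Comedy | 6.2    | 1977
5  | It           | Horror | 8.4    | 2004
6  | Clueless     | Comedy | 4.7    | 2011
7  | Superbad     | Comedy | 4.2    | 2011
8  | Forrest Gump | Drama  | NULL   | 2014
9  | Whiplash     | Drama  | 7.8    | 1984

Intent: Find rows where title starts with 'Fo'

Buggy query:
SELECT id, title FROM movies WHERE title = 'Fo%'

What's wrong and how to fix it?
Bug: '=' compares the literal string including the % character; pattern matching needs LIKE

Fix: Use LIKE for wildcard pattern matching

Corrected query:
SELECT id, title FROM movies WHERE title LIKE 'Fo%'

Result:
id | title       
---+-------------
1  | Forrest Gump
8  | Forrest Gump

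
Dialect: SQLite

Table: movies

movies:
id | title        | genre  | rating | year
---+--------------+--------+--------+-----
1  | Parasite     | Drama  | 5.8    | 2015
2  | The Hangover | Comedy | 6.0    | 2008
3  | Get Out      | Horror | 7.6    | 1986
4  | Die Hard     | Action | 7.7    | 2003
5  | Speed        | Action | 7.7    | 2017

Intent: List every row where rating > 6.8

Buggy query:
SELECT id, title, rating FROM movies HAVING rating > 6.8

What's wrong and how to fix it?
Bug: HAVING filters the output of aggregation, but this query has no GROUP BY and no aggregate functions, so SQLite rejects it (HAVING clause on a non-aggregate query); the condition here is per row

Fix: Replace HAVING with WHERE since the condition applies to individual rows

Corrected query:
SELECT id, title, rating FROM movies WHERE rating > 6.8

Result:
id | title    | rating
---+----------+-------
3  | Get Out  | 7.6   
4  | Die Hard | 7.7   
5  | Speed    | 7.7   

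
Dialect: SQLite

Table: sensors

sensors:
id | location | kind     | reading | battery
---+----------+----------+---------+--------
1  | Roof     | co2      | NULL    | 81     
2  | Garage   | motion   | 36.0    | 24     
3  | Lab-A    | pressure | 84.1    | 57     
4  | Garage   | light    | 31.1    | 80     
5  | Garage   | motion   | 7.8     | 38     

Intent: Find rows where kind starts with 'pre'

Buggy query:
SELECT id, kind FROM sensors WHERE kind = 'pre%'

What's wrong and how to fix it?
Bug: '=' compares the literal string including the % character; pattern matching needs LIKE

Fix: Use LIKE for wildcard pattern matching

Corrected query:
SELECT id, kind FROM sensors WHERE kind LIKE 'pre%'

Result:
id | kind    
---+---------
3  | pressure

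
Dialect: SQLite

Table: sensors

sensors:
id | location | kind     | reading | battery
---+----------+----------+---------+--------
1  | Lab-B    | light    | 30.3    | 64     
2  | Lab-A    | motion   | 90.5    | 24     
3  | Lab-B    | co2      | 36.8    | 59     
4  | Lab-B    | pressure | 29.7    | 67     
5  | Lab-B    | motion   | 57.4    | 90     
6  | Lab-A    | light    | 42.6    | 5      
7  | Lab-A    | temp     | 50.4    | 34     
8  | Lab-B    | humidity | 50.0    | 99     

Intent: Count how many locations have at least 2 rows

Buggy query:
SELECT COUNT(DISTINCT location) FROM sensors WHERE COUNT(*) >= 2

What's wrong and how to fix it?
Bug: COUNT(*) cannot appear in WHERE; the per-group count doesn't exist yet

Fix: Use a subquery that GROUPs and filters with HAVING, then count its rows

Corrected query:
SELECT COUNT(*) FROM (SELECT location FROM sensors GROUP BY location HAVING COUNT(*) >= 2)

Result:
COUNT(*)
--------
2       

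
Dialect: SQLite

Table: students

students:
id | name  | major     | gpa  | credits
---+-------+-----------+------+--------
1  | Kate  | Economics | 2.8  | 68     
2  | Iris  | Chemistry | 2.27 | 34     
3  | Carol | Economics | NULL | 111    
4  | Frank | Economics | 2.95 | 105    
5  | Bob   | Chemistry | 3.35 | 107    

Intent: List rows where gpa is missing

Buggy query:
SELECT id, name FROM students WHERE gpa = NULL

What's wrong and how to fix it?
Bug: Comparing to NULL with '=' never matches; NULL = NULL is unknown, not true

Fix: Replace '= NULL' with 'IS NULL'

Corrected query:
SELECT id, name FROM students WHERE gpa IS NULL

Result:
id | name 
---+------
3  | Carol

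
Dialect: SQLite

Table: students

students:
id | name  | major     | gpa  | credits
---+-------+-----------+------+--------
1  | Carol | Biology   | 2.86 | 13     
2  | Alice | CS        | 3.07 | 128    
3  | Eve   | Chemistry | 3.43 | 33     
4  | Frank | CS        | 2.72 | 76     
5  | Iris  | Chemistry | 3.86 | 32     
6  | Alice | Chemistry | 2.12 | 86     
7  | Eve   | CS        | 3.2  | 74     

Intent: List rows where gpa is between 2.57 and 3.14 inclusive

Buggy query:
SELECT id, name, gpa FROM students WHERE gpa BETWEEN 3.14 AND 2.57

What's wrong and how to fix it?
Bug: BETWEEN expects the lower bound first; with 3.14 AND 2.57 the range is empty

Fix: Swap the bounds so the smaller value comes first

Corrected query:
SELECT id, name, gpa FROM students WHERE gpa BETWEEN 2.57 AND 3.14

Result:
id | name  | gpa 
---+-------+-----
1  | Carol | 2.86
2  | Alice | 3.07
4  | Frank | 2.72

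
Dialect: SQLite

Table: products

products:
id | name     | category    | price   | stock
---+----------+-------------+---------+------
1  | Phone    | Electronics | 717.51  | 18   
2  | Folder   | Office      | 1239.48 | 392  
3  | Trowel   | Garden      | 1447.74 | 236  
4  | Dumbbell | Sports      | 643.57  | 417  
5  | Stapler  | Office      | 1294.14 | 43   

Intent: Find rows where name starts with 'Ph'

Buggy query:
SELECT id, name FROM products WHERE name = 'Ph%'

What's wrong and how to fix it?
Bug: '=' compares the literal string including the % character; pattern matching needs LIKE

Fix: Use LIKE for wildcard pattern matching

Corrected query:
SELECT id, name FROM products WHERE name LIKE 'Ph%'

Result:
id | name 
---+------
1  | Phone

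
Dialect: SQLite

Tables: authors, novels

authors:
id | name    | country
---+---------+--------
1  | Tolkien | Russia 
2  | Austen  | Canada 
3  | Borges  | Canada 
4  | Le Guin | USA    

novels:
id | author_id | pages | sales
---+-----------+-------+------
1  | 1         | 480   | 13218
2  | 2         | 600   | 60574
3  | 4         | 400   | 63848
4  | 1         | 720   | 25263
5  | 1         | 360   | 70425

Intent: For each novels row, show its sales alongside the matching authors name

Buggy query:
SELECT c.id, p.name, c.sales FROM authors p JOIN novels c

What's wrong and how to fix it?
Bug: JOIN with no ON clause produces a cartesian product; every novels row pairs with every authors row

Fix: Specify the join condition linking the foreign key to the parent id

Corrected query:
SELECT c.id, p.name, c.sales FROM authors p JOIN novels c ON c.author_id = p.id

Result:
id | name    | sales
---+---------+------
1  | Tolkien | 13218
2  | Austen  | 60574
3  | Le Guin | 63848
4  | Tolkien | 25263
5  | Tolkien | 70425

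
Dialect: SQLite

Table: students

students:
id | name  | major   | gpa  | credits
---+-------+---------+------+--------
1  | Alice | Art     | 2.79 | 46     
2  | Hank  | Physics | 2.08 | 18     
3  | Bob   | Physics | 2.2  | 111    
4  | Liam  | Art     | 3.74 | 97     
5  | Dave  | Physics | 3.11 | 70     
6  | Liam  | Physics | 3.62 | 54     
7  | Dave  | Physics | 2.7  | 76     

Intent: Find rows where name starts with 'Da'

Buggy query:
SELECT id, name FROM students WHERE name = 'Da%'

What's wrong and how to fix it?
Bug: Wildcards only work with LIKE; '=' treats '%' as a literal character

Fix: Use LIKE for wildcard pattern matching

Corrected query:
SELECT id, name FROM students WHERE name LIKE 'Da%'

Result:
id | name
---+-----
5  | Dave
7  | Dave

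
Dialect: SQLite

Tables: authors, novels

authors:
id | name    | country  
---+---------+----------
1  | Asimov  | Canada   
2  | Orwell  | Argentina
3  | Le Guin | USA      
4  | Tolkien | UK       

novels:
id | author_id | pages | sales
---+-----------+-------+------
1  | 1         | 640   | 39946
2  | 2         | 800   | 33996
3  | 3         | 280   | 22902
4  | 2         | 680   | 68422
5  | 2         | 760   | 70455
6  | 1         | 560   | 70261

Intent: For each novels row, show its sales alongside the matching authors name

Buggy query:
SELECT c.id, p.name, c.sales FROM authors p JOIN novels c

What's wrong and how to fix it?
Bug: Missing join condition: each novels row is matched to all authors rows instead of just its own

Fix: Add ON c.author_id = p.id to the JOIN

Corrected query:
SELECT c.id, p.name, c.sales FROM authors p JOIN novels c ON c.author_id = p.id

Result:
id | name    | sales
---+---------+------
1  | Asimov  | 39946
2  | Orwell  | 33996
3  | Le Guin | 22902
4  | Orwell  | 68422
5  | Orwell  | 70455
6  | Asimov  | 70261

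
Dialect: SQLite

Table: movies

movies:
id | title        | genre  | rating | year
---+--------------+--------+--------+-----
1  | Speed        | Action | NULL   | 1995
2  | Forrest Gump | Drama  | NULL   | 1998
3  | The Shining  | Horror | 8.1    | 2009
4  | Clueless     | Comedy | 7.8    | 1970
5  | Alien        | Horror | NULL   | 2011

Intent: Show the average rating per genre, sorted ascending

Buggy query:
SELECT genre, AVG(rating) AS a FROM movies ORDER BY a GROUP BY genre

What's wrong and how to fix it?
Bug: ORDER BY appears before GROUP BY; SQL clause order requires GROUP BY first

Fix: Reorder: SELECT … FROM … GROUP BY … ORDER BY …

Corrected query:
SELECT genre, AVG(rating) AS a FROM movies GROUP BY genre ORDER BY a

Result:
genre  | a   
-------+-----
Action | NULL
Drama  | NULL
Comedy | 7.8 
Horror | 8.1 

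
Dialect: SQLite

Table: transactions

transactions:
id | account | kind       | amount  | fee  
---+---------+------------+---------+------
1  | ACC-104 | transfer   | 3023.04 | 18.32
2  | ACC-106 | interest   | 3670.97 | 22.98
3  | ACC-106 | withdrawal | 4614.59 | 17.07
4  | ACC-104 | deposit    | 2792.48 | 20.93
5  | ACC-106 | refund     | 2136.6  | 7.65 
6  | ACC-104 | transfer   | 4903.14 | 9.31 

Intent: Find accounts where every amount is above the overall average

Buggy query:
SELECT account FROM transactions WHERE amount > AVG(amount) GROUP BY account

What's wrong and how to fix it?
Bug: WHERE evaluates per row before aggregation, so AVG() is unavailable

Fix: Compute the overall average in a scalar subquery and compare each group's MIN against it in HAVING

Corrected query:
SELECT account FROM transactions GROUP BY account HAVING MIN(amount) > (SELECT AVG(amount) FROM transactions)

Result:
(no rows)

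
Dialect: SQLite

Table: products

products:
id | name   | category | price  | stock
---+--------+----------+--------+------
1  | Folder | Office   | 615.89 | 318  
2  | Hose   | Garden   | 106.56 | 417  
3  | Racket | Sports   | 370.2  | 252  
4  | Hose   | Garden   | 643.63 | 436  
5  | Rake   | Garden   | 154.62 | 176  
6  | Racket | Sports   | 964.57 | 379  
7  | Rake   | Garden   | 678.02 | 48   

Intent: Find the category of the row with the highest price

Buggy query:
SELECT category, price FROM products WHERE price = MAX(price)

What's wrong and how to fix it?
Bug: WHERE is evaluated per row; an aggregate over the whole table isn't defined there

Fix: Use a subquery: WHERE price = (SELECT MAX(price) FROM products)

Corrected query:
SELECT category, price FROM products WHERE price = (SELECT MAX(price) FROM products)

Result:
category | price 
---------+-------
Sports   | 964.57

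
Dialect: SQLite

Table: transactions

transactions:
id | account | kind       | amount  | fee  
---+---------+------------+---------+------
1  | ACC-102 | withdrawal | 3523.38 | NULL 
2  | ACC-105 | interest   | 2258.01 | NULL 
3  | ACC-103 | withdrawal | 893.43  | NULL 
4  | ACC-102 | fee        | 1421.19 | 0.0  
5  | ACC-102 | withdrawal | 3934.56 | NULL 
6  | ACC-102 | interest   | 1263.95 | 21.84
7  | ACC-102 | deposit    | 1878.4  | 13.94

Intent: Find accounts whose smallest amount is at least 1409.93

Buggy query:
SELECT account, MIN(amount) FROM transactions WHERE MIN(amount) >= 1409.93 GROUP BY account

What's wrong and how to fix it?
Bug: MIN() in WHERE is a misuse of aggregate

Fix: Use HAVING for the per-group MIN condition

Corrected query:
SELECT account, MIN(amount) FROM transactions GROUP BY account HAVING MIN(amount) >= 1409.93

Result:
account | MIN(amount)
--------+------------
ACC-105 | 2258.01    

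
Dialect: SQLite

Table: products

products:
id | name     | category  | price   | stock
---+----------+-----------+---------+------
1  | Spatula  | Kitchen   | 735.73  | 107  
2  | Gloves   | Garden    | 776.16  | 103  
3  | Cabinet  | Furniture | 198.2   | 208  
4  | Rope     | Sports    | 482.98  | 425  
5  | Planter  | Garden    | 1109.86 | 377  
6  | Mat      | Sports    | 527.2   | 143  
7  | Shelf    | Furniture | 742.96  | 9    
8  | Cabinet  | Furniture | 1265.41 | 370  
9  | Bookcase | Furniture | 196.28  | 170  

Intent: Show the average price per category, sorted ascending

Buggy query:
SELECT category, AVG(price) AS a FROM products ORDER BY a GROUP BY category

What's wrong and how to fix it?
Bug: GROUP BY must precede ORDER BY

Fix: Move ORDER BY to the end, after GROUP BY

Corrected query:
SELECT category, AVG(price) AS a FROM products GROUP BY category ORDER BY a

Result:
category  | a       
----------+---------
Sports    | 505.09  
Furniture | 600.7125
Kitchen   | 735.73  
Garden    | 943.01  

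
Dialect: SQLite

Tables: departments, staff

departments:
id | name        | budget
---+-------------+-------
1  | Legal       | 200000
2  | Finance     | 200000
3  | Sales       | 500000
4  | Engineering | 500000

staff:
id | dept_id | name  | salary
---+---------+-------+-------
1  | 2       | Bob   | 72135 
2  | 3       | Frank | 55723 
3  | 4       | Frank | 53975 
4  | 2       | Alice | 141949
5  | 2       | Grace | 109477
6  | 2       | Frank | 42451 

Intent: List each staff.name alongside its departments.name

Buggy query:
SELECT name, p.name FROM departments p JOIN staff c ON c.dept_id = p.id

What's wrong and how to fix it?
Bug: Both tables have a 'name' column; the unqualified reference is ambiguous

Fix: Qualify the column with its table alias (c.name)

Corrected query:
SELECT c.name, p.name FROM departments p JOIN staff c ON c.dept_id = p.id

Result:
name  | name       
------+------------
Bob   | Finance    
Frank | Sales      
Frank | Engineering
Alice | Finance    
Grace | Finance    
Frank | Finance    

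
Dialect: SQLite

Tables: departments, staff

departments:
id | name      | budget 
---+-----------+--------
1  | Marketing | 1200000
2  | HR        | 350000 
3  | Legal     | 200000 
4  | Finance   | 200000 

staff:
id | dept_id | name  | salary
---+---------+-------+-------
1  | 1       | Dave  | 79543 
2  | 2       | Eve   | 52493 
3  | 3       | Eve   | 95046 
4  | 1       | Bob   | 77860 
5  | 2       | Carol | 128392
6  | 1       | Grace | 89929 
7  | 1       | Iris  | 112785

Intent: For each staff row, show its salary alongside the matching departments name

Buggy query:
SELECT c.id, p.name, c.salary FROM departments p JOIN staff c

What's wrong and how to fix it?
Bug: Missing join condition: each staff row is matched to all departments rows instead of just its own

Fix: Add ON c.dept_id = p.id to the JOIN

Corrected query:
SELECT c.id, p.name, c.salary FROM departments p JOIN staff c ON c.dept_id = p.id

Result:
id | name      | salary
---+-----------+-------
1  | Marketing | 79543 
2  | HR        | 52493 
3  | Legal     | 95046 
4  | Marketing | 77860 
5  | HR        | 128392
6  | Marketing | 89929 
7  | Marketing | 112785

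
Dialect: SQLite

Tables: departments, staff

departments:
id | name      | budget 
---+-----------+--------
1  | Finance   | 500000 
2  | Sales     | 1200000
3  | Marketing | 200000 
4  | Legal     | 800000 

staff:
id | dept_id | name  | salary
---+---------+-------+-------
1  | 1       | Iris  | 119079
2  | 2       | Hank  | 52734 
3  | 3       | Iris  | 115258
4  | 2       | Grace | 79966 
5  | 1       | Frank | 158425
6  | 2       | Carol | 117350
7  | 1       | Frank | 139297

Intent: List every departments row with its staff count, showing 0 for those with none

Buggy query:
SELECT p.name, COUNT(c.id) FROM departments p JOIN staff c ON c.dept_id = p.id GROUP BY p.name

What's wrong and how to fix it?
Bug: INNER JOIN drops departments rows that have no matching staff rows

Fix: Use LEFT JOIN so parents without children still appear (COUNT(c.id) gives 0)

Corrected query:
SELECT p.name, COUNT(c.id) FROM departments p LEFT JOIN staff c ON c.dept_id = p.id GROUP BY p.name

Result:
name      | COUNT(c.id)
----------+------------
Finance   | 3          
Legal     | 0          
Marketing | 1          
Sales     | 3          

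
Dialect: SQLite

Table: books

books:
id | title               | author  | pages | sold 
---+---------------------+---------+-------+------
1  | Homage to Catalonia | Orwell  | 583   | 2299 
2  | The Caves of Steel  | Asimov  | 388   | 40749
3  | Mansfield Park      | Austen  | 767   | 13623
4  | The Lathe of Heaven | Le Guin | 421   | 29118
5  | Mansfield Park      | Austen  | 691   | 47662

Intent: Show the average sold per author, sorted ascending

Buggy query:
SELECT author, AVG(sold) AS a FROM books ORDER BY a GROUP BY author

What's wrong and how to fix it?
Bug: ORDER BY appears before GROUP BY; SQL clause order requires GROUP BY first

Fix: Reorder: SELECT … FROM … GROUP BY … ORDER BY …

Corrected query:
SELECT author, AVG(sold) AS a FROM books GROUP BY author ORDER BY a

Result:
author  | a      
--------+--------
Orwell  | 2299   
Le Guin | 29118  
Austen  | 30642.5
Asimov  | 40749  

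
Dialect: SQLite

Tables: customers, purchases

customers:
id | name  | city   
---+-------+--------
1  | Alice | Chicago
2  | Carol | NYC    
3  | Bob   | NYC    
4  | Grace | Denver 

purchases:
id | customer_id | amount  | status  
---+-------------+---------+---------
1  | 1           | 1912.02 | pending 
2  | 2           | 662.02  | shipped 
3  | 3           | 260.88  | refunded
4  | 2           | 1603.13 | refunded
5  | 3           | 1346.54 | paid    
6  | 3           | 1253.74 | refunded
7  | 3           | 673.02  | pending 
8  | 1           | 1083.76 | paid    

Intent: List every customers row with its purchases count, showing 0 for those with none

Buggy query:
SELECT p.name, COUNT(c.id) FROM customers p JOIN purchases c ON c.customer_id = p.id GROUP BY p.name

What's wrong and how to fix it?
Bug: An inner join excludes parents with zero children

Fix: Switch to LEFT JOIN to retain unmatched parent rows

Corrected query:
SELECT p.name, COUNT(c.id) FROM customers p LEFT JOIN purchases c ON c.customer_id = p.id GROUP BY p.name

Result:
name  | COUNT(c.id)
------+------------
Alice | 2          
Bob   | 4          
Carol | 2          
Grace | 0          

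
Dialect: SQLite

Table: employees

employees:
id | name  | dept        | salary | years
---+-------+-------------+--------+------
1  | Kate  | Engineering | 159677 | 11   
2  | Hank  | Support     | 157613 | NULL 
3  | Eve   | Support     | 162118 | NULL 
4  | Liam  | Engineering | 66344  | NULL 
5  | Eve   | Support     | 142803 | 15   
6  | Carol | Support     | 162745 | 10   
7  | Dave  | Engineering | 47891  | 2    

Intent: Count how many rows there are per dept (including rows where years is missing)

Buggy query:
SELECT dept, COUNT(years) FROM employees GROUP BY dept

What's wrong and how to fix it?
Bug: COUNT(column) counts non-NULL values only; rows with NULL years aren't counted

Fix: Use COUNT(*) to count all rows regardless of NULL

Corrected query:
SELECT dept, COUNT(*) FROM employees GROUP BY dept

Result:
dept        | COUNT(*)
------------+---------
Engineering | 3       
Support     | 4       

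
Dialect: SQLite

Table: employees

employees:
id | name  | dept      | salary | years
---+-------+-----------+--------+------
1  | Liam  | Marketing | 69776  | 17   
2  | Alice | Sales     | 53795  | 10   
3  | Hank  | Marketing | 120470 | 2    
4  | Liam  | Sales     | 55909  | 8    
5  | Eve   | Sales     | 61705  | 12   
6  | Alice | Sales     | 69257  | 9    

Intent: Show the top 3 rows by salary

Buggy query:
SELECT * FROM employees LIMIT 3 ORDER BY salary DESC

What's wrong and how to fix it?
Bug: ORDER BY cannot follow LIMIT; LIMIT is the final clause

Fix: Swap the clauses: ORDER BY first, then LIMIT

Corrected query:
SELECT * FROM employees ORDER BY salary DESC LIMIT 3

Result:
id | name  | dept      | salary | years
---+-------+-----------+--------+------
3  | Hank  | Marketing | 120470 | 2    
1  | Liam  | Marketing | 69776  | 17   
6  | Alice | Sales     | 69257  | 9    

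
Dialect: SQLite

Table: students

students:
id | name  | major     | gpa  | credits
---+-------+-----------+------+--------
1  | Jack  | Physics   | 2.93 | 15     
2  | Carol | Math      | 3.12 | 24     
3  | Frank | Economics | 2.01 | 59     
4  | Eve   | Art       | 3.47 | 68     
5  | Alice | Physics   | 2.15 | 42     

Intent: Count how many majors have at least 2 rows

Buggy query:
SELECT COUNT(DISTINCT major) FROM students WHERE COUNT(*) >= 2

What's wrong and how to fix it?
Bug: WHERE filters individual rows, not groups, so a group-level COUNT is invalid there

Fix: Use a subquery that GROUPs and filters with HAVING, then count its rows

Corrected query:
SELECT COUNT(*) FROM (SELECT major FROM students GROUP BY major HAVING COUNT(*) >= 2)

Result:
COUNT(*)
--------
1       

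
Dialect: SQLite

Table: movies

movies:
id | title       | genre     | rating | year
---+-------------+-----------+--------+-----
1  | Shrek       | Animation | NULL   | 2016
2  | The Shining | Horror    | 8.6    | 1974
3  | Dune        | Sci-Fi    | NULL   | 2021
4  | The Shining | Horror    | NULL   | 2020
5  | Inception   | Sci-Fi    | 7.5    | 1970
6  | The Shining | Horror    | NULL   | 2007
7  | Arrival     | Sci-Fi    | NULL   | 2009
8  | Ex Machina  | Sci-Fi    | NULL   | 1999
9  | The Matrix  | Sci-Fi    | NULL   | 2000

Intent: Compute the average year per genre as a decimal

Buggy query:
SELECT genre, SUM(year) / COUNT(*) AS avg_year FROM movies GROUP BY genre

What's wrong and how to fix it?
Bug: SUM(year) and COUNT(*) are both integers; the division truncates the fractional part

Fix: Cast one side to REAL so the division keeps the fractional part

Corrected query:
SELECT genre, SUM(year) * 1.0 / COUNT(*) AS avg_year FROM movies GROUP BY genre

Result:
genre     | avg_year   
----------+------------
Animation | 2016       
Horror    | 2000.333333
Sci-Fi    | 1999.8     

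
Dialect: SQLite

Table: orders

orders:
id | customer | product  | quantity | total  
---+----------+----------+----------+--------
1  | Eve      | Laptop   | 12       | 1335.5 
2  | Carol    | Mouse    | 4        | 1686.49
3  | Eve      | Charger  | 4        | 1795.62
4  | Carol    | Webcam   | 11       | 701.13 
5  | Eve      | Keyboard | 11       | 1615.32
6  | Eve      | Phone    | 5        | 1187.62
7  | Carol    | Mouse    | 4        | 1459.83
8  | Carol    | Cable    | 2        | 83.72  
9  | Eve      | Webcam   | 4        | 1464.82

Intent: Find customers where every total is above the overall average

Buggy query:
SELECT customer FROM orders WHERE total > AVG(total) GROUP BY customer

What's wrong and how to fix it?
Bug: AVG() is an aggregate; it can't sit directly in WHERE

Fix: Use a subquery for AVG and a HAVING MIN(...) filter so the condition holds for every row in the group

Corrected query:
SELECT customer FROM orders GROUP BY customer HAVING MIN(total) > (SELECT AVG(total) FROM orders)

Result:
(no rows)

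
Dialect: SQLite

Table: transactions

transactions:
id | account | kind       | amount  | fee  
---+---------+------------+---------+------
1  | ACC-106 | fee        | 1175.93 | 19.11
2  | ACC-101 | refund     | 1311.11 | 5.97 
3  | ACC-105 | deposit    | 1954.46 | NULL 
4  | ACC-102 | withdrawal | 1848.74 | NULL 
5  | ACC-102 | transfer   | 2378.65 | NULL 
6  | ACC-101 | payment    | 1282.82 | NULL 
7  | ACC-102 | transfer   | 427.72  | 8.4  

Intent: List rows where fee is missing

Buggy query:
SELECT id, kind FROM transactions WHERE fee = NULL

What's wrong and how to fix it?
Bug: Comparing to NULL with '=' never matches; NULL = NULL is unknown, not true

Fix: Use IS NULL to test for NULL

Corrected query:
SELECT id, kind FROM transactions WHERE fee IS NULL

Result:
id | kind      
---+-----------
3  | deposit   
4  | withdrawal
5  | transfer  
6  | payment   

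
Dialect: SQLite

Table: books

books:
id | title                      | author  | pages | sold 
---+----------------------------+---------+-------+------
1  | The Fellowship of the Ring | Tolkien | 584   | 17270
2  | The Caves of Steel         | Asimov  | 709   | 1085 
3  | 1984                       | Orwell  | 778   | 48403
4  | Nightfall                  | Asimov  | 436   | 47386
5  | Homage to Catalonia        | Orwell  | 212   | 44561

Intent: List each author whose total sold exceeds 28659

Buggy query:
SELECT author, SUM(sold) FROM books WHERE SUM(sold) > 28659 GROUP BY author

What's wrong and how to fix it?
Bug: Aggregate functions cannot appear in a WHERE clause

Fix: Use HAVING (which filters groups after aggregation) instead of WHERE

Corrected query:
SELECT author, SUM(sold) FROM books GROUP BY author HAVING SUM(sold) > 28659

Result:
author | SUM(sold)
-------+----------
Asimov | 48471    
Orwell | 92964    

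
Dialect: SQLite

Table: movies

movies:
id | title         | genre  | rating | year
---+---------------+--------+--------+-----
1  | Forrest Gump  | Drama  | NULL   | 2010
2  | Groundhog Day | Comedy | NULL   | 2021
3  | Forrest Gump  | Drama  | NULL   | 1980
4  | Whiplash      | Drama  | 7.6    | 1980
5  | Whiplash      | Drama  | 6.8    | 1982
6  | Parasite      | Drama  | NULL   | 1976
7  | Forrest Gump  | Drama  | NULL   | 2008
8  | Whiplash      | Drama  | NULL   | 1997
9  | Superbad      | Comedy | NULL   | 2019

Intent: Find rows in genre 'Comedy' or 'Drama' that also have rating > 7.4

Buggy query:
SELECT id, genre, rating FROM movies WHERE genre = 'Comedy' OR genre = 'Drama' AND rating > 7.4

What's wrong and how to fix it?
Bug: AND binds tighter than OR, so this parses as genre = 'Comedy' OR (genre = 'Drama' AND rating > 7.4)

Fix: Group the OR with parentheses (or use IN), then AND the threshold

Corrected query:
SELECT id, genre, rating FROM movies WHERE (genre = 'Comedy' OR genre = 'Drama') AND rating > 7.4

Result:
id | genre | rating
---+-------+-------
4  | Drama | 7.6   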